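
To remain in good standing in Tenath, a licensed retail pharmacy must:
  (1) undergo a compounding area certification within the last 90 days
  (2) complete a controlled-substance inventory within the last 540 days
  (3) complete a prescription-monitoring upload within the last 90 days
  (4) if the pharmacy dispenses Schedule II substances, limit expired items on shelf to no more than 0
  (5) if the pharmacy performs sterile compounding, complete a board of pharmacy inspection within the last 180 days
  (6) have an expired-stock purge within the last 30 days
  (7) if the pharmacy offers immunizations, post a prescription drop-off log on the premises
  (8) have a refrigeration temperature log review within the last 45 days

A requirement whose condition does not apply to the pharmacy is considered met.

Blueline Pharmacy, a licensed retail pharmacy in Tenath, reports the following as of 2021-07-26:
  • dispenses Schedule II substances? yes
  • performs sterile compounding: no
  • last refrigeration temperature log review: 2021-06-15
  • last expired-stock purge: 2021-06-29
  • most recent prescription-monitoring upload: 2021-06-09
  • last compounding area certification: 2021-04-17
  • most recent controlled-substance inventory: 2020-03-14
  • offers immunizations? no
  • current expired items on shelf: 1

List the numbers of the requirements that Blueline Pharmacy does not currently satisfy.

1, 4

1. compounding area certification 100 days ago vs limit 90 → not met
2. controlled-substance inventory 499 days ago vs limit 540 → met
3. prescription-monitoring upload 47 days ago vs limit 90 → met
4. condition 'dispenses Schedule II substances' holds; expired items on shelf 1 > 0 → not met
5. condition 'performs sterile compounding' does not hold → requirement n/a → met
6. expired-stock purge 27 days ago vs limit 30 → met
7. condition 'offers immunizations' does not hold → requirement n/a → met
8. refrigeration temperature log review 41 days ago vs limit 45 → met
Not met: 1, 4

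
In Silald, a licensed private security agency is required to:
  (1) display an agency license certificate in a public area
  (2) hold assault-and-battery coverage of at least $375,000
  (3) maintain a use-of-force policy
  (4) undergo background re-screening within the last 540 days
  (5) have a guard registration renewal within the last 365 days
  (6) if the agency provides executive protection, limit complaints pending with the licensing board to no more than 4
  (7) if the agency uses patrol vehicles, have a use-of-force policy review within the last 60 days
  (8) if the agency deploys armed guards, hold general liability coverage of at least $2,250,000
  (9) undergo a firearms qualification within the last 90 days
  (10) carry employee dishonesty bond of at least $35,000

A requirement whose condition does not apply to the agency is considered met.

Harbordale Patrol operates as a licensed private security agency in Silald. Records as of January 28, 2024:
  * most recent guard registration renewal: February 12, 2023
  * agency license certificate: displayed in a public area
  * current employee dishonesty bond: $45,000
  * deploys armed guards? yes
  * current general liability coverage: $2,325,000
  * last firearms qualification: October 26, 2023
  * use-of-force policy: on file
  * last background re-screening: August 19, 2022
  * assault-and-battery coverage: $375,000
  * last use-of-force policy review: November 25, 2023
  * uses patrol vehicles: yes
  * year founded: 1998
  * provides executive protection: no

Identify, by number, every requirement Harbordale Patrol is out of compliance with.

1. agency license certificate present → met
2. assault-and-battery coverage $375,000 ≥ $375,000 → met
3. use-of-force policy present → met
4. background re-screening 527 days ago vs limit 540 → met
5. guard registration renewal 350 days ago vs limit 365 → met
6. condition 'provides executive protection' does not hold → requirement n/a → met
7. condition 'uses patrol vehicles' holds; use-of-force policy review 64 days ago vs limit 60 → not met
8. condition 'deploys armed guards' holds; general liability coverage $2,325,000 ≥ $2,250,000 → met
9. firearms qualification 94 days ago vs limit 90 → not met
10. employee dishonesty bond $45,000 ≥ $35,000 → met
Not met: 7, 9

7, 9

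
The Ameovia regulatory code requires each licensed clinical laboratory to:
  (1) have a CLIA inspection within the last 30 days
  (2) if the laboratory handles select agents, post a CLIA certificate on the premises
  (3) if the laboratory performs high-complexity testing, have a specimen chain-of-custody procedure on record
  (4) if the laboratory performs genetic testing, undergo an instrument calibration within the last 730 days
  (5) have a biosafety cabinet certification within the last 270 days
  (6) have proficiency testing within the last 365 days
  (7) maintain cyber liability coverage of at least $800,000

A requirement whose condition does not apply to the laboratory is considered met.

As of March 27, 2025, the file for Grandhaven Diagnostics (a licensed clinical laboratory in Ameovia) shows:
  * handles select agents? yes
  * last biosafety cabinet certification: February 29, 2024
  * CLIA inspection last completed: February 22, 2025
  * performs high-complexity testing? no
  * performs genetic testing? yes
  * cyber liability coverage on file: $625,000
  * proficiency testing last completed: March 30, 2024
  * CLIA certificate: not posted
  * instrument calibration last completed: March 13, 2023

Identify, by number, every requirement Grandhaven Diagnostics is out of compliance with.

1, 2, 4, 5, 7

1. CLIA inspection 33 days ago vs limit 30 → not met
2. condition 'handles select agents' holds; CLIA certificate absent → not met
3. condition 'performs high-complexity testing' does not hold → requirement n/a → met
4. condition 'performs genetic testing' holds; instrument calibration 745 days ago vs limit 730 → not met
5. biosafety cabinet certification 392 days ago vs limit 270 → not met
6. proficiency testing 362 days ago vs limit 365 → met
7. cyber liability coverage $625,000 < $800,000 → not met
Not met: 1, 2, 4, 5, 7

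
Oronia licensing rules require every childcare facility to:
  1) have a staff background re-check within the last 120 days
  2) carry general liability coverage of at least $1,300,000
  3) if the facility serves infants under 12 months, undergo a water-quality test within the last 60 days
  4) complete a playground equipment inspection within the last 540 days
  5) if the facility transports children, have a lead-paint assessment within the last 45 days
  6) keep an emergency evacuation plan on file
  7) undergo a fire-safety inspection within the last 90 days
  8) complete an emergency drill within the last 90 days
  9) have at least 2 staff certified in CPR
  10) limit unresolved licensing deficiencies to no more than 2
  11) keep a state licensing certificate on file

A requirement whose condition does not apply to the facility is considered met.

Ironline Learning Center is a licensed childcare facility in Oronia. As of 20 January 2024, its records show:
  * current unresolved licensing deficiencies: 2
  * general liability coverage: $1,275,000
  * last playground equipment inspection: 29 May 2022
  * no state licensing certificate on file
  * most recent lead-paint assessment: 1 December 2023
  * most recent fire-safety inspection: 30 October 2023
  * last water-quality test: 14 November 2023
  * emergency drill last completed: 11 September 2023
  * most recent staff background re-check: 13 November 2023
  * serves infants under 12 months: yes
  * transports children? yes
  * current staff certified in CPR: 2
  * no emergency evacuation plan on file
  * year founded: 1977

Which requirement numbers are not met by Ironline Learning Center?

1. staff background re-check 68 days ago vs limit 120 → met
2. general liability coverage $1,275,000 < $1,300,000 → not met
3. condition 'serves infants under 12 months' holds; water-quality test 67 days ago vs limit 60 → not met
4. playground equipment inspection 601 days ago vs limit 540 → not met
5. condition 'transports children' holds; lead-paint assessment 50 days ago vs limit 45 → not met
6. emergency evacuation plan absent → not met
7. fire-safety inspection 82 days ago vs limit 90 → met
8. emergency drill 131 days ago vs limit 90 → not met
9. staff certified in CPR 2 ≥ 2 → met
10. unresolved licensing deficiencies 2 ≤ 2 → met
11. state licensing certificate absent → not met
Not met: 2, 3, 4, 5, 6, 8, 11

2, 3, 4, 5, 6, 8, 11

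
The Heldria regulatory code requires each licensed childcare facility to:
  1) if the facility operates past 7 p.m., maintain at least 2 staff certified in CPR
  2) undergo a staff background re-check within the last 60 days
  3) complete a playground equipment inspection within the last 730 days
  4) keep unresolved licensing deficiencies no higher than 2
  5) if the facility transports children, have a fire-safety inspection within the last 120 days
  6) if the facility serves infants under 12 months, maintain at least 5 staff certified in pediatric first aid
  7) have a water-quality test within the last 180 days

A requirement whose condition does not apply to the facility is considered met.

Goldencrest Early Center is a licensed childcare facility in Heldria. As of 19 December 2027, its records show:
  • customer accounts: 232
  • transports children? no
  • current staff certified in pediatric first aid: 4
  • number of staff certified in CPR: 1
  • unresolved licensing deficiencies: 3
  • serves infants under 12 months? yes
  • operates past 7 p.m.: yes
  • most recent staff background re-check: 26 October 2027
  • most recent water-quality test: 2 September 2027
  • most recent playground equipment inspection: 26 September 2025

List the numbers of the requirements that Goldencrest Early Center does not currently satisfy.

1. condition 'operates past 7 p.m.' holds; staff certified in CPR 1 < 2 → not met
2. staff background re-check 54 days ago vs limit 60 → met
3. playground equipment inspection 814 days ago vs limit 730 → not met
4. unresolved licensing deficiencies 3 > 2 → not met
5. condition 'transports children' does not hold → requirement n/a → met
6. condition 'serves infants under 12 months' holds; staff certified in pediatric first aid 4 < 5 → not met
7. water-quality test 108 days ago vs limit 180 → met
Not met: 1, 3, 4, 6

1, 3, 4, 6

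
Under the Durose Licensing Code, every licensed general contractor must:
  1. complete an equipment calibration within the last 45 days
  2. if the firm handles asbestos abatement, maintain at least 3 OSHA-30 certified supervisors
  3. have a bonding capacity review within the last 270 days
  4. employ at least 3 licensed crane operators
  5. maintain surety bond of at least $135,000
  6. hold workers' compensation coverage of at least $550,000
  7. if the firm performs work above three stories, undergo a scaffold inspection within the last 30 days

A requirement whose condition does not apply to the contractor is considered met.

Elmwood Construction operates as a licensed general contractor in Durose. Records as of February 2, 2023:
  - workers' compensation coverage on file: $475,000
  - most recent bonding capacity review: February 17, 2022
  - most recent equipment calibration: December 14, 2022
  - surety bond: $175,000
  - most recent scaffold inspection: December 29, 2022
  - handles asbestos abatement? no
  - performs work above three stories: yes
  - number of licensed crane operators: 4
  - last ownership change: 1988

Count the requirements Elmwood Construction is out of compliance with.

4

1. equipment calibration 50 days ago vs limit 45 → not met
2. condition 'handles asbestos abatement' does not hold → requirement n/a → met
3. bonding capacity review 350 days ago vs limit 270 → not met
4. licensed crane operators 4 ≥ 3 → met
5. surety bond $175,000 ≥ $135,000 → met
6. workers' compensation coverage $475,000 < $550,000 → not met
7. condition 'performs work above three stories' holds; scaffold inspection 35 days ago vs limit 30 → not met
Not met: 4 of 7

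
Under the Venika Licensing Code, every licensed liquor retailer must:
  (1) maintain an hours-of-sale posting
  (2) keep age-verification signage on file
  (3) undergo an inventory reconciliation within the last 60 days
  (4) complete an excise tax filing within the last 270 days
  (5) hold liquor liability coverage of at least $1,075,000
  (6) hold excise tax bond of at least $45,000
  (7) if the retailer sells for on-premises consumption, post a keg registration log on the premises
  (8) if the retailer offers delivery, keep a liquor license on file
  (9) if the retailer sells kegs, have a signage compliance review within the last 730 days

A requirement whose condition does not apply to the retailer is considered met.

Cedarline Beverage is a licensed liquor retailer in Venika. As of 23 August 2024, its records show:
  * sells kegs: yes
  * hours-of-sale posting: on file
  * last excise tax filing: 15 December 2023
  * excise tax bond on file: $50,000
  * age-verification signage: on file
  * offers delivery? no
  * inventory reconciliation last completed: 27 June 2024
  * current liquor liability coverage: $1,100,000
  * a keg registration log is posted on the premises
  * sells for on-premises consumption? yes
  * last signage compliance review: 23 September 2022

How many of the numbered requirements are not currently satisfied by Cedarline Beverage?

0

1. hours-of-sale posting present → met
2. age-verification signage present → met
3. inventory reconciliation 57 days ago vs limit 60 → met
4. excise tax filing 252 days ago vs limit 270 → met
5. liquor liability coverage $1,100,000 ≥ $1,075,000 → met
6. excise tax bond $50,000 ≥ $45,000 → met
7. condition 'sells for on-premises consumption' holds; keg registration log present → met
8. condition 'offers delivery' does not hold → requirement n/a → met
9. condition 'sells kegs' holds; signage compliance review 700 days ago vs limit 730 → met
Not met: 0 of 9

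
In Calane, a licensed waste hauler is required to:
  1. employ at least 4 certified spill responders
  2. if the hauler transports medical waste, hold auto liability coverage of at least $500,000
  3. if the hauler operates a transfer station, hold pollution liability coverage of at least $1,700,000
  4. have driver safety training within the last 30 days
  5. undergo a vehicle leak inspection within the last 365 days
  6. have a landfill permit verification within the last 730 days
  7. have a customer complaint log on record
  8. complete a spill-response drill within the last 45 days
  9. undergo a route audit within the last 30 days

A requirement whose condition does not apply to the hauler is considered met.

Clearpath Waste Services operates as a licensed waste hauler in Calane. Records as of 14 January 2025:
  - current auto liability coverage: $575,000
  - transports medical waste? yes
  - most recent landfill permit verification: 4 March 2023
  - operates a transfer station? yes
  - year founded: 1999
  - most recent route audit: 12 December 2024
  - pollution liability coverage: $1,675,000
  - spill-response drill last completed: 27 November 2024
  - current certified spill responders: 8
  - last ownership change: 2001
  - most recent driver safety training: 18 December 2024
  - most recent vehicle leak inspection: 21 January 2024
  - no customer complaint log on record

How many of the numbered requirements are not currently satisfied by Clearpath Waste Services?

1. certified spill responders 8 ≥ 4 → met
2. condition 'transports medical waste' holds; auto liability coverage $575,000 ≥ $500,000 → met
3. condition 'operates a transfer station' holds; pollution liability coverage $1,675,000 < $1,700,000 → not met
4. driver safety training 27 days ago vs limit 30 → met
5. vehicle leak inspection 359 days ago vs limit 365 → met
6. landfill permit verification 682 days ago vs limit 730 → met
7. customer complaint log absent → not met
8. spill-response drill 48 days ago vs limit 45 → not met
9. route audit 33 days ago vs limit 30 → not met
Not met: 4 of 9

4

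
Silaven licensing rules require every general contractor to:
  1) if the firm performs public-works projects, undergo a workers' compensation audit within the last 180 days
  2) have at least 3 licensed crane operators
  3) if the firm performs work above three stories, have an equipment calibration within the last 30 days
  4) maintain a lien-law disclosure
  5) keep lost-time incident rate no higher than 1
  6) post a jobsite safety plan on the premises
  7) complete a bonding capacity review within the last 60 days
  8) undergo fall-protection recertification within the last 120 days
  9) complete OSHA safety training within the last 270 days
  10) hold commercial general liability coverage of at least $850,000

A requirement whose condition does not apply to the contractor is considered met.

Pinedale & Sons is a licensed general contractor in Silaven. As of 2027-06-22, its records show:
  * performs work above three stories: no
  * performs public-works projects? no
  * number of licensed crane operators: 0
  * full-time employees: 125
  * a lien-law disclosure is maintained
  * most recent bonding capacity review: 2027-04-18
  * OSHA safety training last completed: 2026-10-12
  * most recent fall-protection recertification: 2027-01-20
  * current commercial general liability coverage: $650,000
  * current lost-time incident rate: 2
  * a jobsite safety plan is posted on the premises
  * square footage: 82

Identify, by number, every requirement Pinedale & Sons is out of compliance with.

1. condition 'performs public-works projects' does not hold → requirement n/a → met
2. licensed crane operators 0 < 3 → not met
3. condition 'performs work above three stories' does not hold → requirement n/a → met
4. lien-law disclosure present → met
5. lost-time incident rate 2 > 1 → not met
6. jobsite safety plan present → met
7. bonding capacity review 65 days ago vs limit 60 → not met
8. fall-protection recertification 153 days ago vs limit 120 → not met
9. OSHA safety training 253 days ago vs limit 270 → met
10. commercial general liability coverage $650,000 < $850,000 → not met
Not met: 2, 5, 7, 8, 10

2, 5, 7, 8, 10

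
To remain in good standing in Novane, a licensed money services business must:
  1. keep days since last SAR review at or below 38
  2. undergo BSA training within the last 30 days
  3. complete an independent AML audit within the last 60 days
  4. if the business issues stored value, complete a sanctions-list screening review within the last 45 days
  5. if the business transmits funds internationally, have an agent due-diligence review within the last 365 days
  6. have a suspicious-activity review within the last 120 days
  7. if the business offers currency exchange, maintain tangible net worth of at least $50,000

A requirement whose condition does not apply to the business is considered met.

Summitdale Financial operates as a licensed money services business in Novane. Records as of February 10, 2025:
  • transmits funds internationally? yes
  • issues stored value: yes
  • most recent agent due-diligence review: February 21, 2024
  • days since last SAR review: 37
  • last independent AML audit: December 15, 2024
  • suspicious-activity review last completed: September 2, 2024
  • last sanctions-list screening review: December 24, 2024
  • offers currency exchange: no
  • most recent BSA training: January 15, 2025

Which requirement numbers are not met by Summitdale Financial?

4, 6

1. days since last SAR review 37 ≤ 38 → met
2. BSA training 26 days ago vs limit 30 → met
3. independent AML audit 57 days ago vs limit 60 → met
4. condition 'issues stored value' holds; sanctions-list screening review 48 days ago vs limit 45 → not met
5. condition 'transmits funds internationally' holds; agent due-diligence review 355 days ago vs limit 365 → met
6. suspicious-activity review 161 days ago vs limit 120 → not met
7. condition 'offers currency exchange' does not hold → requirement n/a → met
Not met: 4, 6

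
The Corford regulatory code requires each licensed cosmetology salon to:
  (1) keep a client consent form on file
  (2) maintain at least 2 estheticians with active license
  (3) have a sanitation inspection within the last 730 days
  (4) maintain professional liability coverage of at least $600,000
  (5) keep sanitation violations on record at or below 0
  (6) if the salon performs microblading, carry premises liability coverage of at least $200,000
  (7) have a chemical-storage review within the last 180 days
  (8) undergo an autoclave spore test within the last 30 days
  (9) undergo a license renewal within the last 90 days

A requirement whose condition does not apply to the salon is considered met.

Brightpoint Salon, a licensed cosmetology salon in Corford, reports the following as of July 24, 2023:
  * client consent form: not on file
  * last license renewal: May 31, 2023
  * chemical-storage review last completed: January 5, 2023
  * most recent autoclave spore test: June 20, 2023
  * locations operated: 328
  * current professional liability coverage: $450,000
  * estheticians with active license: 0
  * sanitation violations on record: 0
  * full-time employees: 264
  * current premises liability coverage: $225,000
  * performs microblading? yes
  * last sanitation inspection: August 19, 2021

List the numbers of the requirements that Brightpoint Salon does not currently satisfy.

1. client consent form absent → not met
2. estheticians with active license 0 < 2 → not met
3. sanitation inspection 704 days ago vs limit 730 → met
4. professional liability coverage $450,000 < $600,000 → not met
5. sanitation violations on record 0 ≤ 0 → met
6. condition 'performs microblading' holds; premises liability coverage $225,000 ≥ $200,000 → met
7. chemical-storage review 200 days ago vs limit 180 → not met
8. autoclave spore test 34 days ago vs limit 30 → not met
9. license renewal 54 days ago vs limit 90 → met
Not met: 1, 2, 4, 7, 8

1, 2, 4, 7, 8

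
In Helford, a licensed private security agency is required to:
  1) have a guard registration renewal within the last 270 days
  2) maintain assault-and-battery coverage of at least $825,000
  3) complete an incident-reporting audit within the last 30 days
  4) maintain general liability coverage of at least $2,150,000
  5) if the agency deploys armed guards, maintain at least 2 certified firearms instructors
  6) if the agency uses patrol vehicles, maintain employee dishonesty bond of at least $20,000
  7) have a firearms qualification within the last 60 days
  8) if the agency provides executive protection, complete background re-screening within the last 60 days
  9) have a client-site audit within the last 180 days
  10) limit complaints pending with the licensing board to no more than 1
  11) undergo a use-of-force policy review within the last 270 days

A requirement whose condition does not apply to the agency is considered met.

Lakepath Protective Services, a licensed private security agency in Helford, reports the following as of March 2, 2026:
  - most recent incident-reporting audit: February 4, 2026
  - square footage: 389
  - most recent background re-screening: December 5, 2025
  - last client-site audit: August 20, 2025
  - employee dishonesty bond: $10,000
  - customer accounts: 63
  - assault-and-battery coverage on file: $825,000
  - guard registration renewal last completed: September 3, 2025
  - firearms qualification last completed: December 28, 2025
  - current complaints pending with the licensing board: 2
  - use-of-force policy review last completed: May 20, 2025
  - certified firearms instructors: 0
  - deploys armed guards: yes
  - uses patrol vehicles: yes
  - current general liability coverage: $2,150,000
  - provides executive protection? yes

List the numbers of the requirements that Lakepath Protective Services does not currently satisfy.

5, 6, 7, 8, 9, 10, 11

1. guard registration renewal 180 days ago vs limit 270 → met
2. assault-and-battery coverage $825,000 ≥ $825,000 → met
3. incident-reporting audit 26 days ago vs limit 30 → met
4. general liability coverage $2,150,000 ≥ $2,150,000 → met
5. condition 'deploys armed guards' holds; certified firearms instructors 0 < 2 → not met
6. condition 'uses patrol vehicles' holds; employee dishonesty bond $10,000 < $20,000 → not met
7. firearms qualification 64 days ago vs limit 60 → not met
8. condition 'provides executive protection' holds; background re-screening 87 days ago vs limit 60 → not met
9. client-site audit 194 days ago vs limit 180 → not met
10. complaints pending with the licensing board 2 > 1 → not met
11. use-of-force policy review 286 days ago vs limit 270 → not met
Not met: 5, 6, 7, 8, 9, 10, 11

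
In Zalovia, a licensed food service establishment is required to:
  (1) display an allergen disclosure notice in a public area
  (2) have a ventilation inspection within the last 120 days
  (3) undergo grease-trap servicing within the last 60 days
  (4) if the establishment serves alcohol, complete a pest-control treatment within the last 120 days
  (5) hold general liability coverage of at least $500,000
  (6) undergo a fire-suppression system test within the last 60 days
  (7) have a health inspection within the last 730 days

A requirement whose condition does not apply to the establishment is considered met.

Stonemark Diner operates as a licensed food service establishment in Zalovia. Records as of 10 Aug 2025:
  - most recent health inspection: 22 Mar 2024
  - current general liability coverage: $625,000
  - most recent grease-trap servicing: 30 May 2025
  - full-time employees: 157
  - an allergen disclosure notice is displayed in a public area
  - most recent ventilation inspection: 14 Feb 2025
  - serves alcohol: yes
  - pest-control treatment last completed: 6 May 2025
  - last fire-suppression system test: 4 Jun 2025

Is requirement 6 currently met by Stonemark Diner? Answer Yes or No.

No

6. fire-suppression system test 67 days ago vs limit 60 → not met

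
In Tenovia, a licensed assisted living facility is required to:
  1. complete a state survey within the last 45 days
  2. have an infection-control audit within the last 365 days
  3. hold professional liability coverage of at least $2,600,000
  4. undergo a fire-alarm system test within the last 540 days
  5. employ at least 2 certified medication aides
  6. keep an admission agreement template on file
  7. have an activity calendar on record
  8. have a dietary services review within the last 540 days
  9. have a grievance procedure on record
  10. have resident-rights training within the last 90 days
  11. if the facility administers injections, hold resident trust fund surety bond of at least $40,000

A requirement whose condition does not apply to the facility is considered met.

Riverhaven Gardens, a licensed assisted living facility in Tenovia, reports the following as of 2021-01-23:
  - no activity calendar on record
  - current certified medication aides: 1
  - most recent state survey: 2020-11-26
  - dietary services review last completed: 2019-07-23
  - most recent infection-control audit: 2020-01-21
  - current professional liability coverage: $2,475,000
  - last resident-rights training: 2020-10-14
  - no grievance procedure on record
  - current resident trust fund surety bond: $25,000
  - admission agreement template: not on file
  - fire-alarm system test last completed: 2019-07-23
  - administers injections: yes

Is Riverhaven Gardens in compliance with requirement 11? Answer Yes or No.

No

11. condition 'administers injections' holds; resident trust fund surety bond $25,000 < $40,000 → not met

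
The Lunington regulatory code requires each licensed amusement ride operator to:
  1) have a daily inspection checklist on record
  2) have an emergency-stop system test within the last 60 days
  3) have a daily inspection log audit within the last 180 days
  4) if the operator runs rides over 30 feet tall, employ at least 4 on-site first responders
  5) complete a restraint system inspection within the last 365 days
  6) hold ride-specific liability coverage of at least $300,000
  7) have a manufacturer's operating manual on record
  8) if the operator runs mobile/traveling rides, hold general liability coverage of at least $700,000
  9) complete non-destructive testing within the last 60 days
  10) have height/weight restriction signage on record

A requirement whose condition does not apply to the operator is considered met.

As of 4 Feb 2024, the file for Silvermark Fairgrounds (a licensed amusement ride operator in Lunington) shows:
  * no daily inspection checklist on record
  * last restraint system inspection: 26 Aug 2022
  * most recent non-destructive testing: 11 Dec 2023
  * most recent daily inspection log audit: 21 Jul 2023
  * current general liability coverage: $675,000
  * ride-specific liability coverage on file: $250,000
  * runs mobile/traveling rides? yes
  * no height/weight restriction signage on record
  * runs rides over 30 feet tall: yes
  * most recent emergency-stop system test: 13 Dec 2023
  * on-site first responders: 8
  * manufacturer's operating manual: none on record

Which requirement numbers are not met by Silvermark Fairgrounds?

1, 3, 5, 6, 7, 8, 10

1. daily inspection checklist absent → not met
2. emergency-stop system test 53 days ago vs limit 60 → met
3. daily inspection log audit 198 days ago vs limit 180 → not met
4. condition 'runs rides over 30 feet tall' holds; on-site first responders 8 ≥ 4 → met
5. restraint system inspection 527 days ago vs limit 365 → not met
6. ride-specific liability coverage $250,000 < $300,000 → not met
7. manufacturer's operating manual absent → not met
8. condition 'runs mobile/traveling rides' holds; general liability coverage $675,000 < $700,000 → not met
9. non-destructive testing 55 days ago vs limit 60 → met
10. height/weight restriction signage absent → not met
Not met: 1, 3, 5, 6, 7, 8, 10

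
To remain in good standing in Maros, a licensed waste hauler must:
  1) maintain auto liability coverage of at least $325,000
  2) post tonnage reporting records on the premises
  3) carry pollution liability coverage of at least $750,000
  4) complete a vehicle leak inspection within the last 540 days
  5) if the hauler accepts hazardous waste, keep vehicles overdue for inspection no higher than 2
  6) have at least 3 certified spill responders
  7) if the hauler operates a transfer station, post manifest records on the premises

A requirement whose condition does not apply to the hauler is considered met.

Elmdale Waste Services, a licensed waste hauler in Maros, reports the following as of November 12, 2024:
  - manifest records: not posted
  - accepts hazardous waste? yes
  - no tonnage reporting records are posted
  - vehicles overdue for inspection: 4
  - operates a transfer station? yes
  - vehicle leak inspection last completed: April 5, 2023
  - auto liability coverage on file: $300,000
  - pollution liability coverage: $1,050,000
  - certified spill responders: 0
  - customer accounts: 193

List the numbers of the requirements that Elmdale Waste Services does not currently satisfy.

1. auto liability coverage $300,000 < $325,000 → not met
2. tonnage reporting records absent → not met
3. pollution liability coverage $1,050,000 ≥ $750,000 → met
4. vehicle leak inspection 587 days ago vs limit 540 → not met
5. condition 'accepts hazardous waste' holds; vehicles overdue for inspection 4 > 2 → not met
6. certified spill responders 0 < 3 → not met
7. condition 'operates a transfer station' holds; manifest records absent → not met
Not met: 1, 2, 4, 5, 6, 7

1, 2, 4, 5, 6, 7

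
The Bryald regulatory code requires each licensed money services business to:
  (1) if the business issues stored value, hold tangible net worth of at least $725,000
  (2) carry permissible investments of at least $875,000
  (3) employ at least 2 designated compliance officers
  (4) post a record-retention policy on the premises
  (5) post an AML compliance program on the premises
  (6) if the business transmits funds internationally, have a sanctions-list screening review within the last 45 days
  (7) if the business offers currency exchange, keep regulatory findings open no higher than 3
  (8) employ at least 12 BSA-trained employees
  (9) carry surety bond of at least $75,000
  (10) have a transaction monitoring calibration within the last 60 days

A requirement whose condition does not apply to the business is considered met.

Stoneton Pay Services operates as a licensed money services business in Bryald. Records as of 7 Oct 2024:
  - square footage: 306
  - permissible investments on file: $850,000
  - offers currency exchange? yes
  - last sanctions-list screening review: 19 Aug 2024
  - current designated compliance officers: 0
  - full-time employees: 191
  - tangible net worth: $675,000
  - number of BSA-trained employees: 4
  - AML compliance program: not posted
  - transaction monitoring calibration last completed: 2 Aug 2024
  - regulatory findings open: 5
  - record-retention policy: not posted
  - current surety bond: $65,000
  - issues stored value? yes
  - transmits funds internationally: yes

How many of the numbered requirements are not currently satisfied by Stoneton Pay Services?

10

1. condition 'issues stored value' holds; tangible net worth $675,000 < $725,000 → not met
2. permissible investments $850,000 < $875,000 → not met
3. designated compliance officers 0 < 2 → not met
4. record-retention policy absent → not met
5. AML compliance program absent → not met
6. condition 'transmits funds internationally' holds; sanctions-list screening review 49 days ago vs limit 45 → not met
7. condition 'offers currency exchange' holds; regulatory findings open 5 > 3 → not met
8. BSA-trained employees 4 < 12 → not met
9. surety bond $65,000 < $75,000 → not met
10. transaction monitoring calibration 66 days ago vs limit 60 → not met
Not met: 10 of 10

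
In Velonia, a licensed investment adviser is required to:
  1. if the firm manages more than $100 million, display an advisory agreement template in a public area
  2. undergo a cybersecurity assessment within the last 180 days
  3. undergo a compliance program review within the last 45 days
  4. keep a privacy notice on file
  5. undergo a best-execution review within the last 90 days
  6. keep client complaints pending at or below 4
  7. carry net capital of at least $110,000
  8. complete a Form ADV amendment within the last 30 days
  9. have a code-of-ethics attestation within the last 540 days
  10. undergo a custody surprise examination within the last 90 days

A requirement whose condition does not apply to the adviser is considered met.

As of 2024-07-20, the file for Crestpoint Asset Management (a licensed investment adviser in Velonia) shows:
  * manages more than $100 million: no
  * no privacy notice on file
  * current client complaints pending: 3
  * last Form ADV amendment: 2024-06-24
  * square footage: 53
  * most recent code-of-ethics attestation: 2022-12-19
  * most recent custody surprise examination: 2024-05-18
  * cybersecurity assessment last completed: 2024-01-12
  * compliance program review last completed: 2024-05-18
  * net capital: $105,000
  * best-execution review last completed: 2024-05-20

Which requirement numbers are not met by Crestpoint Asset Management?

1. condition 'manages more than $100 million' does not hold → requirement n/a → met
2. cybersecurity assessment 190 days ago vs limit 180 → not met
3. compliance program review 63 days ago vs limit 45 → not met
4. privacy notice absent → not met
5. best-execution review 61 days ago vs limit 90 → met
6. client complaints pending 3 ≤ 4 → met
7. net capital $105,000 < $110,000 → not met
8. Form ADV amendment 26 days ago vs limit 30 → met
9. code-of-ethics attestation 579 days ago vs limit 540 → not met
10. custody surprise examination 63 days ago vs limit 90 → met
Not met: 2, 3, 4, 7, 9

2, 3, 4, 7, 9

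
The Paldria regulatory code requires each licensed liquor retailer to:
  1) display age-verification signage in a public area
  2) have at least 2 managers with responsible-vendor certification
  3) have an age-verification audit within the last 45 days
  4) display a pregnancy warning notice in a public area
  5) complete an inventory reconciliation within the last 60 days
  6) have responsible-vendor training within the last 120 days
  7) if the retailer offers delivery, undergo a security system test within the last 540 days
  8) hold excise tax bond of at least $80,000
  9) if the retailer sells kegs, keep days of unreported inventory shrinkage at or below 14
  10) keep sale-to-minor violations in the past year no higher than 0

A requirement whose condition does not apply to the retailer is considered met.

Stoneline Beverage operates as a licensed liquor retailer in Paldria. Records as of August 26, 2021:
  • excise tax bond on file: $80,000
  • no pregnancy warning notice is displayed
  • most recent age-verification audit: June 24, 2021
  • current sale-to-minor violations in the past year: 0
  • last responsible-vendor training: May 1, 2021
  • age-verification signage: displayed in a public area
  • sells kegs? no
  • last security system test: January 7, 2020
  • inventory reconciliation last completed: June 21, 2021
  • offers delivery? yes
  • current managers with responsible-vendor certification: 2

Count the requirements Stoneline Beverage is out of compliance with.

4

1. age-verification signage present → met
2. managers with responsible-vendor certification 2 ≥ 2 → met
3. age-verification audit 63 days ago vs limit 45 → not met
4. pregnancy warning notice absent → not met
5. inventory reconciliation 66 days ago vs limit 60 → not met
6. responsible-vendor training 117 days ago vs limit 120 → met
7. condition 'offers delivery' holds; security system test 597 days ago vs limit 540 → not met
8. excise tax bond $80,000 ≥ $80,000 → met
9. condition 'sells kegs' does not hold → requirement n/a → met
10. sale-to-minor violations in the past year 0 ≤ 0 → met
Not met: 4 of 10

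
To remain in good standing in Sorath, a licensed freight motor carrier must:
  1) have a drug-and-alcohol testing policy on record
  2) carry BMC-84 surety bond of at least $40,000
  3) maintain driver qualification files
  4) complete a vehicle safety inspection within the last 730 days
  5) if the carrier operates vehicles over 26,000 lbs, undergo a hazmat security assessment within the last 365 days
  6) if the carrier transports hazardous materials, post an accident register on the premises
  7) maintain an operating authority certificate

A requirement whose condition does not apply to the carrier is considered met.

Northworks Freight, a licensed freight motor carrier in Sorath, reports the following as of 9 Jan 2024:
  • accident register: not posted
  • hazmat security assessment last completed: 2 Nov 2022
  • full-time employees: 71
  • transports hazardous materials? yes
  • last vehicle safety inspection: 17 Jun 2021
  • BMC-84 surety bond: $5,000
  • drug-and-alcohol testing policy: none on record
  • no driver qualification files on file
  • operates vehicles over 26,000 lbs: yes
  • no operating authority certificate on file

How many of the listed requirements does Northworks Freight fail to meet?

7

1. drug-and-alcohol testing policy absent → not met
2. BMC-84 surety bond $5,000 < $40,000 → not met
3. driver qualification files absent → not met
4. vehicle safety inspection 936 days ago vs limit 730 → not met
5. condition 'operates vehicles over 26,000 lbs' holds; hazmat security assessment 433 days ago vs limit 365 → not met
6. condition 'transports hazardous materials' holds; accident register absent → not met
7. operating authority certificate absent → not met
Not met: 7 of 7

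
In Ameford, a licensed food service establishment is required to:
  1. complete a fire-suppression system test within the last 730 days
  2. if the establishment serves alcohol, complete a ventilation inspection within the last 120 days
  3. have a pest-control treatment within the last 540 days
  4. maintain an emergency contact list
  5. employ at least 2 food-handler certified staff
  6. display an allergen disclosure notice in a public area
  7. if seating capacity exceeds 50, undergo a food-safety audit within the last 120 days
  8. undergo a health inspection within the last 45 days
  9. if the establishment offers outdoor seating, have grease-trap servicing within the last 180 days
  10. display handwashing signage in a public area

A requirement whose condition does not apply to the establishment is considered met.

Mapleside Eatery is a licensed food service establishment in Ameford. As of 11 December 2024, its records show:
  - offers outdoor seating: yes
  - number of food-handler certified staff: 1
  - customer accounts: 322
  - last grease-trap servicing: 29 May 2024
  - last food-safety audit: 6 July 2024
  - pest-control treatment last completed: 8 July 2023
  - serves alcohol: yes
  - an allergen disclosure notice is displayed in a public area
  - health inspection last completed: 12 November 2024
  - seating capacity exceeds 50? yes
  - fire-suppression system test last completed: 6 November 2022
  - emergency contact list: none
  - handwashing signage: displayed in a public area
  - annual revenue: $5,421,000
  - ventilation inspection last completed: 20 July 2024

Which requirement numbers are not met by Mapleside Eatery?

1. fire-suppression system test 766 days ago vs limit 730 → not met
2. condition 'serves alcohol' holds; ventilation inspection 144 days ago vs limit 120 → not met
3. pest-control treatment 522 days ago vs limit 540 → met
4. emergency contact list absent → not met
5. food-handler certified staff 1 < 2 → not met
6. allergen disclosure notice present → met
7. condition 'seating capacity exceeds 50' holds; food-safety audit 158 days ago vs limit 120 → not met
8. health inspection 29 days ago vs limit 45 → met
9. condition 'offers outdoor seating' holds; grease-trap servicing 196 days ago vs limit 180 → not met
10. handwashing signage present → met
Not met: 1, 2, 4, 5, 7, 9

1, 2, 4, 5, 7, 9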